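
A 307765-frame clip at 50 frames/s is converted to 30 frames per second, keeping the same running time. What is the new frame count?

184659 frames

Frames at target rate = 307765 × (30) / (50) = 184659.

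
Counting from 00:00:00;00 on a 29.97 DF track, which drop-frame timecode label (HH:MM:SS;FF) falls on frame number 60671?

Ten DF minutes hold 17982 frames, so frame 60671 lies in block 3 (frames 53946–71927) with 6725 frames into that block.
The block's first minute is 1800 frames and the rest 1798 each; 6725 frames reaches minute 3, so 3 × 18 + 3 × 2 = 60 labels have been skipped so far.
Adding those back, label number 60671 + 60 = 60731 at 30 labels/s is 2024 s + 11 f = 0 h 33 min 44 s frame 11, i.e. 00:33:44;11.

00:33:44;11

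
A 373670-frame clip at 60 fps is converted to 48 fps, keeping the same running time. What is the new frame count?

298936 frames

Target frames = source frames × (target rate / source rate) = 373670 × (48)/(60) = 373670 × 4/5 = 298936.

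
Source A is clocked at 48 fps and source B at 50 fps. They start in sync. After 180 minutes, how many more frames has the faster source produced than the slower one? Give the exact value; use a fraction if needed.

21600 frames

180 min = 10800 s.
A emits 48 × 10800 = 518400 frames; B emits 50 × 10800 = 540000.
Difference = 21600 frames; B is ahead of A.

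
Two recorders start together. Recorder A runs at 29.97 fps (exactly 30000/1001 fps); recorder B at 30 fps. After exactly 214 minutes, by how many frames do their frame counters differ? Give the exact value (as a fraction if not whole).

385200/1001 frames

214 min = 12840 s.
A emits 30000/1001 × 12840 = 385200000/1001 frames; B emits 30 × 12840 = 385200.
Difference = 385200/1001 frames (≈ 384.8152); B is ahead of A.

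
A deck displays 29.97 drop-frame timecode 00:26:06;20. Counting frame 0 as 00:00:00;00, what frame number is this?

46952

As if non-drop at 30 labels/s: (0 × 3600 + 26 × 60 + 6) × 30 + 20 = 47000.
Minute boundaries passed: 26; those not divisible by 10: 26 − 2 = 24; dropped labels = 2 × 24 = 48.
Actual frame index = 47000 − 48 = 46952.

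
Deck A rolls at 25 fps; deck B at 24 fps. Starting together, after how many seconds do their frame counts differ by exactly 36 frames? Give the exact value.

The gap grows by |24 − 25| = 1 frame per second.
Time for a 36-frame gap: 36 ÷ (1) = 36 s.

36 seconds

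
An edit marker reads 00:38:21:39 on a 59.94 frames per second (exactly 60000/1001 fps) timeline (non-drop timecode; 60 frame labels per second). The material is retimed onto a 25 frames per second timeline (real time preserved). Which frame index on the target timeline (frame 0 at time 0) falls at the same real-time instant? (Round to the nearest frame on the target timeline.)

frame 57599

Source frame index: (0×3600 + 38×60 + 21) × 60 + 39 = 138099.
Real time: 138099 / (60000/1001) = 46079033/20000 s.
Target frame: (46079033/20000) × (25) = 46079033/800 ≈ 57598.791 → 57599.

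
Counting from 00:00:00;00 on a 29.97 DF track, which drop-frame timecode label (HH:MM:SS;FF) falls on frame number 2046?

Ten DF minutes hold 17982 frames, so frame 2046 lies in block 0 (frames 0–17981) with 2046 frames into that block.
The block's first minute is 1800 frames and the rest 1798 each; 2046 frames reaches minute 1, so 0 × 18 + 1 × 2 = 2 labels have been skipped so far.
Adding those back, label number 2046 + 2 = 2048 at 30 labels/s is 68 s + 8 f = 0 h 1 min 8 s frame 8, i.e. 00:01:08;08.

00:01:08;08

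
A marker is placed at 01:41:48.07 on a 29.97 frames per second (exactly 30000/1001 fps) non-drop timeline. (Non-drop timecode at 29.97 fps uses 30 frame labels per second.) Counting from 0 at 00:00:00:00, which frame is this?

frame 183247

Total seconds to the label: (1 × 3600 + 41 × 60 + 48) = 6108.
Frame index = 6108 × 30 + 7 = 183247.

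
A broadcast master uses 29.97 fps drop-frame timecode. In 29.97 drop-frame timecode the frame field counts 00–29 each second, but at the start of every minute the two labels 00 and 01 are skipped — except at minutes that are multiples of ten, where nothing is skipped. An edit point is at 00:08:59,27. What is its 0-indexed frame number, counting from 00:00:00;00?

As if non-drop at 30 labels/s: (0 × 3600 + 8 × 60 + 59) × 30 + 27 = 16197.
Minute boundaries passed: 8; those not divisible by 10: 8 − 0 = 8; dropped labels = 2 × 8 = 16.
Actual frame index = 16197 − 16 = 16181.

16181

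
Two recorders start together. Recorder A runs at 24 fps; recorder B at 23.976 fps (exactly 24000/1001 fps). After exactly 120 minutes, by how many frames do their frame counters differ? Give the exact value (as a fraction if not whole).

120 min = 7200 s.
A emits 24 × 7200 = 172800 frames; B emits 24000/1001 × 7200 = 172800000/1001.
Difference = 172800/1001 frames (≈ 172.6274); B is behind A.

172800/1001 frames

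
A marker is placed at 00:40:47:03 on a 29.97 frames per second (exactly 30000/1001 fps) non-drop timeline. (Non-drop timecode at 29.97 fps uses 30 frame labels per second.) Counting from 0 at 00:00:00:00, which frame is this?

frame 73413

Total seconds to the label: (0 × 3600 + 40 × 60 + 47) = 2447.
Frame index = 2447 × 30 + 3 = 73413.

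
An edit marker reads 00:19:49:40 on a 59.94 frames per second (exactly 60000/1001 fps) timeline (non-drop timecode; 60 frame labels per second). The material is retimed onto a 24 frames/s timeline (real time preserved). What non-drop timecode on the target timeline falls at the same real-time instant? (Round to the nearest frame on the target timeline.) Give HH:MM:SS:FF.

Source frame index: (0×3600 + 19×60 + 49) × 60 + 40 = 71380.
Real time: 71380 / (60000/1001) = 3572569/3000 s.
Target frame: (3572569/3000) × (24) = 3572569/125 ≈ 28580.552 → 28581.
At 24 labels/s: frame 28581 → 00:19:50:21.

00:19:50:21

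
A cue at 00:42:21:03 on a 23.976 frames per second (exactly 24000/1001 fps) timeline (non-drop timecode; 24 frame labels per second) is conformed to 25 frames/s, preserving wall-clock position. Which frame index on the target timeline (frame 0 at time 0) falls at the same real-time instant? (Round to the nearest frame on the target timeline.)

frame 63592

Source frame index: (0×3600 + 42×60 + 21) × 24 + 3 = 60987.
Real time: 60987 / (24000/1001) = 20349329/8000 s.
Target frame: (20349329/8000) × (25) = 20349329/320 ≈ 63591.653 → 63592.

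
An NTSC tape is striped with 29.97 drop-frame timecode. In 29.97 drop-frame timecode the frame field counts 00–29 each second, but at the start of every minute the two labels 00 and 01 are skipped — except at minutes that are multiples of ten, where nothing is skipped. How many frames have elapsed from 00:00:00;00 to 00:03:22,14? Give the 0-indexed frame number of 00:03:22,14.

Complete 10-minute blocks: 0, each 17982 frames → 0.
Remaining 3 whole minutes in the current block: 1800 + 2 × 1798 = 5396 frames.
Within the current minute: 22 × 30 + 14 − 2 = 672 (labels ;00/;01 skipped at this minute). Total = 0 + 5396 + 672 = 6068.

6068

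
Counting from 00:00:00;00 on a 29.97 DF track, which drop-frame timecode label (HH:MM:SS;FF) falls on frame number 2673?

00:01:29;05

Each 10-minute DF block holds 10 × 60 × 30 − 9 × 2 = 17982 frames. 2673 ÷ 17982 → 0 full blocks, remainder 2673.
Within the partial block the first minute is 1800 frames and each further minute 1798, so 1 further minute boundary passed. Total skipped labels = 18 × 0 + 2 × 1 = 2.
Non-drop label index = 2673 + 2 = 2675; at 30 labels/s that is 00:01:29:05, i.e. DF 00:01:29;05.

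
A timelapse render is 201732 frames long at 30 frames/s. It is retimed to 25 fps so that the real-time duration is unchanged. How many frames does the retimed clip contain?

Target frames = source frames × (target rate / source rate) = 201732 × (25)/(30) = 201732 × 5/6 = 168110.

168110 frames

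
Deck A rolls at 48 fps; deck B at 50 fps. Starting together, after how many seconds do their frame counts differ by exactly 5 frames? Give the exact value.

2.5 seconds

The gap grows by |50 − 48| = 2 frames per second.
Time for a 5-frame gap: 5 ÷ (2) = 2.5 s.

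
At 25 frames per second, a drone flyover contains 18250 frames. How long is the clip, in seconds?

730 seconds

Running time = 18250 / (25) = 730 s.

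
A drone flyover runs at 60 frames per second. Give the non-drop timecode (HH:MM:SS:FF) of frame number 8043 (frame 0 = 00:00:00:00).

8043 ÷ 60 = 134 full seconds, remainder 3 frames.
134 s = 0 h 2 min 14 s.
Timecode: 00:02:14:03.

00:02:14:03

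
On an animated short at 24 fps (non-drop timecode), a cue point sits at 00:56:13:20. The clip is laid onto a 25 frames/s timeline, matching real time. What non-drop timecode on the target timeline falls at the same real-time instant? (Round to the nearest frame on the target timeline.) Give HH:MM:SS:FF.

00:56:13:21

Source frame index: (0×3600 + 56×60 + 13) × 24 + 20 = 80972.
Real time: 80972 / (24) = 20243/6 s.
Target frame: (20243/6) × (25) = 506075/6 ≈ 84345.833 → 84346.
At 25 labels/s: frame 84346 → 00:56:13:21.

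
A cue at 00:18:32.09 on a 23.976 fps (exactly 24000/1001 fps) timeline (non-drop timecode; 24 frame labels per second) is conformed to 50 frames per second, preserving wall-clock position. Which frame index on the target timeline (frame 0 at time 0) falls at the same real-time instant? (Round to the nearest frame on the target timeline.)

Source frame index: (0×3600 + 18×60 + 32) × 24 + 9 = 26697.
Real time: 26697 / (24000/1001) = 8907899/8000 s.
Target frame: (8907899/8000) × (50) = 8907899/160 ≈ 55674.369 → 55674.

frame 55674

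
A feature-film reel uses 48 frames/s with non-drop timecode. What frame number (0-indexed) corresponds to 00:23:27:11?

Total seconds to the label: (0 × 3600 + 23 × 60 + 27) = 1407.
Frame index = 1407 × 48 + 11 = 67547.

frame 67547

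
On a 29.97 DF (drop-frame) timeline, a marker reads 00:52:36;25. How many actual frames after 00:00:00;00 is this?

As if non-drop at 30 labels/s: (0 × 3600 + 52 × 60 + 36) × 30 + 25 = 94705.
Minute boundaries passed: 52; those not divisible by 10: 52 − 5 = 47; dropped labels = 2 × 47 = 94.
Actual frame index = 94705 − 94 = 94611.

94611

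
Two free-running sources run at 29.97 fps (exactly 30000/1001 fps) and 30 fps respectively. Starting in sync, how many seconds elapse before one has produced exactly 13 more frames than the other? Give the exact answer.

The gap grows by |30 − 30000/1001| = 30/1001 frames per second.
Time for a 13-frame gap: 13 ÷ (30/1001) = 13013/30 s.

13013/30 seconds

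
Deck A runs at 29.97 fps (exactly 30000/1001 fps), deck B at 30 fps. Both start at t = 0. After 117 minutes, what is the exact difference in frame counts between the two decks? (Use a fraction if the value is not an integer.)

16200/77 frames

117 min = 7020 s.
A emits 30000/1001 × 7020 = 16200000/77 frames; B emits 30 × 7020 = 210600.
Difference = 16200/77 frames (≈ 210.3896); B is ahead of A.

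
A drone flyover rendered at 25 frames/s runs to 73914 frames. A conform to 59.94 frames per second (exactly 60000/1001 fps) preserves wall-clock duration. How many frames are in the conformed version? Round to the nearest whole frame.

177216 frames

Frames at target rate = 73914 × (60000/1001) / (25) = 177393600/1001 ≈ 177216.384.
Nearest whole frame: 177216.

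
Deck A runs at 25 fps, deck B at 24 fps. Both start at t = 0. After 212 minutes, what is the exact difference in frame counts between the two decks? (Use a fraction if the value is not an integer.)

212 min = 12720 s.
A emits 25 × 12720 = 318000 frames; B emits 24 × 12720 = 305280.
Difference = 12720 frames; B is behind A.

12720 frames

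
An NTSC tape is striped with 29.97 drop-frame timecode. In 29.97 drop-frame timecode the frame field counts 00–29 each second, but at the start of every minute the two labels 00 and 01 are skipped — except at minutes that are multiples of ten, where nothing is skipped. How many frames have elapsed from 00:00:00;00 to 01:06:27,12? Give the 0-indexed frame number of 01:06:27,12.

Complete 10-minute blocks: 6, each 17982 frames → 107892.
Remaining 6 whole minutes in the current block: 1800 + 5 × 1798 = 10790 frames.
Within the current minute: 27 × 30 + 12 − 2 = 820 (labels ;00/;01 skipped at this minute). Total = 107892 + 10790 + 820 = 119502.

119502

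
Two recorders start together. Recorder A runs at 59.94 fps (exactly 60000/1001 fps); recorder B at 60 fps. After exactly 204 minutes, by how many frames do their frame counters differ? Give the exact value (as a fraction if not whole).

204 min = 12240 s.
A emits 60000/1001 × 12240 = 734400000/1001 frames; B emits 60 × 12240 = 734400.
Difference = 734400/1001 frames (≈ 733.6663); B is ahead of A.

734400/1001 frames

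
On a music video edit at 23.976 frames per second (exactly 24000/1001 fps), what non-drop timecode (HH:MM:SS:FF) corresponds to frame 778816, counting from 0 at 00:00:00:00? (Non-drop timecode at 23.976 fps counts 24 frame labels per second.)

778816 ÷ 24 = 32450 full seconds, remainder 16 frames.
32450 s = 9 h 0 min 50 s.
Timecode: 09:00:50:16.

09:00:50:16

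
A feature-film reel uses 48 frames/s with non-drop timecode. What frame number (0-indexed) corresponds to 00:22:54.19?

Total seconds to the label: (0 × 3600 + 22 × 60 + 54) = 1374.
Frame index = 1374 × 48 + 19 = 65971.

frame 65971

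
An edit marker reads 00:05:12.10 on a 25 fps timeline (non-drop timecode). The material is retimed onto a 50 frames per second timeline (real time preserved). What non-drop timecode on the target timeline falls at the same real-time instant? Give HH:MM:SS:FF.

Source frame index: (0×3600 + 5×60 + 12) × 25 + 10 = 7810.
Real time: 7810 / (25) = 1562/5 s.
Target frame: (1562/5) × (50) = 15620.
At 50 labels/s: frame 15620 → 00:05:12:20.

00:05:12:20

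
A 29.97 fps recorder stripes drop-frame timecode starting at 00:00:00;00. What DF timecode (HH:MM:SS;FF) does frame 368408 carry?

Each 10-minute DF block holds 10 × 60 × 30 − 9 × 2 = 17982 frames. 368408 ÷ 17982 → 20 full blocks, remainder 8768.
Within the partial block the first minute is 1800 frames and each further minute 1798, so 4 further minute boundaries passed. Total skipped labels = 18 × 20 + 2 × 4 = 368.
Non-drop label index = 368408 + 368 = 368776; at 30 labels/s that is 03:24:52:16, i.e. DF 03:24:52;16.

03:24:52;16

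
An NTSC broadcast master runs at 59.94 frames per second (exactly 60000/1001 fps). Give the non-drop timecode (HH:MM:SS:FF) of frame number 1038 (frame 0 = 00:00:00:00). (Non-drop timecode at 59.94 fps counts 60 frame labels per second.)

00:00:17:18

1038 ÷ 60 = 17 full seconds, remainder 18 frames.
17 s = 0 h 0 min 17 s.
Timecode: 00:00:17:18.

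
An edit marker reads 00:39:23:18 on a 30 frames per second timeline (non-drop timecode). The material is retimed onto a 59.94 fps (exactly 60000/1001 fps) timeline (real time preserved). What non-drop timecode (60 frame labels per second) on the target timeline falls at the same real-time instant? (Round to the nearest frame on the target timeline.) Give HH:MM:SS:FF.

00:39:21:14

Source frame index: (0×3600 + 39×60 + 23) × 30 + 18 = 70908.
Real time: 70908 / (30) = 11818/5 s.
Target frame: (11818/5) × (60000/1001) = 141816000/1001 ≈ 141674.326 → 141674.
At 60 labels/s: frame 141674 → 00:39:21:14.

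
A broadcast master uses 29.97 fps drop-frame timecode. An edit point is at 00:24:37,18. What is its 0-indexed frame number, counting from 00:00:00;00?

As if non-drop at 30 labels/s: (0 × 3600 + 24 × 60 + 37) × 30 + 18 = 44328.
Minute boundaries passed: 24; those not divisible by 10: 24 − 2 = 22; dropped labels = 2 × 22 = 44.
Actual frame index = 44328 − 44 = 44284.

44284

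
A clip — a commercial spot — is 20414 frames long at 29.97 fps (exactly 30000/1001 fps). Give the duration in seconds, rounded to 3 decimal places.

Running time = 20414 × 1001/30000 = 10217207/15000 s ≈ 681.147 s.

681.147 seconds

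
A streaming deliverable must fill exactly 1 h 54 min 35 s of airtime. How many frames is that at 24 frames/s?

1 h 54 min 35 s = 6875 s.
Frames = 6875 × 24 = 165000.

165000 frames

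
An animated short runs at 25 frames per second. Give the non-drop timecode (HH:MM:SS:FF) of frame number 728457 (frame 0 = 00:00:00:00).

08:05:38:07

728457 ÷ 25 = 29138 full seconds, remainder 7 frames.
29138 s = 8 h 5 min 38 s.
Timecode: 08:05:38:07.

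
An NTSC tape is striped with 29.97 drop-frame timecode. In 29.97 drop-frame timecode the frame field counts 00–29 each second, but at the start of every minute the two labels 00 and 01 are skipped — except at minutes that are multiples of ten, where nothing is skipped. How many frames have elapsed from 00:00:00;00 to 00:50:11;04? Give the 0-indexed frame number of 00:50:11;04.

Complete 10-minute blocks: 5, each 17982 frames → 89910.
Remaining 0 whole minutes in the current block: 0 frames.
Within the current minute: 11 × 30 + 4 = 334. Total = 89910 + 0 + 334 = 90244.

90244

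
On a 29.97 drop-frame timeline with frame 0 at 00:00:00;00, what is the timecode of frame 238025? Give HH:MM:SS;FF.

02:12:22;03

Each 10-minute DF block holds 10 × 60 × 30 − 9 × 2 = 17982 frames. 238025 ÷ 17982 → 13 full blocks, remainder 4259.
Within the partial block the first minute is 1800 frames and each further minute 1798, so 2 further minute boundaries passed. Total skipped labels = 18 × 13 + 2 × 2 = 238.
Non-drop label index = 238025 + 238 = 238263; at 30 labels/s that is 02:12:22:03, i.e. DF 02:12:22;03.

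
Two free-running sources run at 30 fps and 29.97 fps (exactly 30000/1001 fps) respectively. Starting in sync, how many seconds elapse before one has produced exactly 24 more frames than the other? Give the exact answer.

The gap grows by |30000/1001 − 30| = 30/1001 frames per second.
Time for a 24-frame gap: 24 ÷ (30/1001) = 800.8 s.

800.8 seconds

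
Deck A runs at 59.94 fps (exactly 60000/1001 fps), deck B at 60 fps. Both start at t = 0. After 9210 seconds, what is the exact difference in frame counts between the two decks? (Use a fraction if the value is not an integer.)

A emits 60000/1001 × 9210 = 552600000/1001 frames; B emits 60 × 9210 = 552600.
Difference = 552600/1001 frames (≈ 552.0480); B is ahead of A.

552600/1001 frames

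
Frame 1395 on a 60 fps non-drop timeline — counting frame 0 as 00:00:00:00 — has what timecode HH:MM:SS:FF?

00:00:23:15

1395 ÷ 60 = 23 full seconds, remainder 15 frames.
23 s = 0 h 0 min 23 s.
Timecode: 00:00:23:15.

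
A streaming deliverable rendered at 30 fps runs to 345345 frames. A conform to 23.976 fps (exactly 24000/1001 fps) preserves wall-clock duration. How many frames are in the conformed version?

276000 frames

Target frames = source frames × (target rate / source rate) = 345345 × (24000/1001)/(30) = 345345 × 800/1001 = 276000.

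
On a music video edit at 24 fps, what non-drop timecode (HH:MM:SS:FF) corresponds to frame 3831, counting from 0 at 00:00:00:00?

3831 ÷ 24 = 159 full seconds, remainder 15 frames.
159 s = 0 h 2 min 39 s.
Timecode: 00:02:39:15.

00:02:39:15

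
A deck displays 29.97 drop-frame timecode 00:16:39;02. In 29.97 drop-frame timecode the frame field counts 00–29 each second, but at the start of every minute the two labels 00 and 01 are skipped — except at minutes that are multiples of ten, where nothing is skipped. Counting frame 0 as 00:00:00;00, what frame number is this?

As if non-drop at 30 labels/s: (0 × 3600 + 16 × 60 + 39) × 30 + 2 = 29972.
Minute boundaries passed: 16; those not divisible by 10: 16 − 1 = 15; dropped labels = 2 × 15 = 30.
Actual frame index = 29972 − 30 = 29942.

29942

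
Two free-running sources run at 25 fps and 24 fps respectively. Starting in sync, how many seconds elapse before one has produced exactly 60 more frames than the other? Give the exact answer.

The gap grows by |24 − 25| = 1 frame per second.
Time for a 60-frame gap: 60 ÷ (1) = 60 s.

60 seconds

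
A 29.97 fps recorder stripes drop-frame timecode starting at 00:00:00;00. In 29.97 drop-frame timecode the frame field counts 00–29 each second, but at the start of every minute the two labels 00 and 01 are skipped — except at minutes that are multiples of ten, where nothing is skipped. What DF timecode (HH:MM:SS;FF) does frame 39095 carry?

Ten DF minutes hold 17982 frames, so frame 39095 lies in block 2 (frames 35964–53945) with 3131 frames into that block.
The block's first minute is 1800 frames and the rest 1798 each; 3131 frames reaches minute 1, so 2 × 18 + 1 × 2 = 38 labels have been skipped so far.
Adding those back, label number 39095 + 38 = 39133 at 30 labels/s is 1304 s + 13 f = 0 h 21 min 44 s frame 13, i.e. 00:21:44;13.

00:21:44;13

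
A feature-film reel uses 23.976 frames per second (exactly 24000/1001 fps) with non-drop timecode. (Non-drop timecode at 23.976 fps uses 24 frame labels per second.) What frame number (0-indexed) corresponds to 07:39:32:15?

Total seconds to the label: (7 × 3600 + 39 × 60 + 32) = 27572.
Frame index = 27572 × 24 + 15 = 661743.

661743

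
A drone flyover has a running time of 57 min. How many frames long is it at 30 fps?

57 min = 3420 s.
Frames = 3420 × 30 = 102600.

102600 frames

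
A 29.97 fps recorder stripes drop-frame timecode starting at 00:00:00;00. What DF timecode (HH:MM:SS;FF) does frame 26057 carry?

00:14:29;13

Ten DF minutes hold 17982 frames, so frame 26057 lies in block 1 (frames 17982–35963) with 8075 frames into that block.
The block's first minute is 1800 frames and the rest 1798 each; 8075 frames reaches minute 4, so 1 × 18 + 4 × 2 = 26 labels have been skipped so far.
Adding those back, label number 26057 + 26 = 26083 at 30 labels/s is 869 s + 13 f = 0 h 14 min 29 s frame 13, i.e. 00:14:29;13.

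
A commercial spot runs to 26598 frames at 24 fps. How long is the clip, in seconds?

Running time = 26598 / (24) = 1108.25 s.

1108.25 seconds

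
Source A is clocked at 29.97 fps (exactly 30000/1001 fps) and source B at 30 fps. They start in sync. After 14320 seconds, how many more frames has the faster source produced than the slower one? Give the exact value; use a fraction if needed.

A emits 30000/1001 × 14320 = 429600000/1001 frames; B emits 30 × 14320 = 429600.
Difference = 429600/1001 frames (≈ 429.1708); B is ahead of A.

429600/1001 frames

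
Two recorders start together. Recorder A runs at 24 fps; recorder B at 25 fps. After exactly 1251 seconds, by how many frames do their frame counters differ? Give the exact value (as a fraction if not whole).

A emits 24 × 1251 = 30024 frames; B emits 25 × 1251 = 31275.
Difference = 1251 frames; B is ahead of A.

1251 frames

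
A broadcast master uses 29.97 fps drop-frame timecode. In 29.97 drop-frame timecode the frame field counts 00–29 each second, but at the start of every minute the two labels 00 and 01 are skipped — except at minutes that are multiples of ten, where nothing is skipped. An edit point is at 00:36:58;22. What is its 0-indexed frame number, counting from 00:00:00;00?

Complete 10-minute blocks: 3, each 17982 frames → 53946.
Remaining 6 whole minutes in the current block: 1800 + 5 × 1798 = 10790 frames.
Within the current minute: 58 × 30 + 22 − 2 = 1760 (labels ;00/;01 skipped at this minute). Total = 53946 + 10790 + 1760 = 66496.

66496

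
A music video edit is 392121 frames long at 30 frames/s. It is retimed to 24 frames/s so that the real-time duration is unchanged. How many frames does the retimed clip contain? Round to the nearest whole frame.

313697 frames

Frames at target rate = 392121 × (24) / (30) = 1568484/5 ≈ 313696.800.
Nearest whole frame: 313697.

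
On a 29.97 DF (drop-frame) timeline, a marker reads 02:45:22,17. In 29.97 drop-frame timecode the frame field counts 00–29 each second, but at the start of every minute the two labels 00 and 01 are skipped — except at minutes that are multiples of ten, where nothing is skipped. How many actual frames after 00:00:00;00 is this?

As if non-drop at 30 labels/s: (2 × 3600 + 45 × 60 + 22) × 30 + 17 = 297677.
Minute boundaries passed: 165; those not divisible by 10: 165 − 16 = 149; dropped labels = 2 × 149 = 298.
Actual frame index = 297677 − 298 = 297379.

297379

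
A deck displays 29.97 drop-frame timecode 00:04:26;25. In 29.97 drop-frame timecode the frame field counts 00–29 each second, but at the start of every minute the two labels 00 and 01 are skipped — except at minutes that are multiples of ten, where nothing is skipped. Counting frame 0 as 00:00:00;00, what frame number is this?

As if non-drop at 30 labels/s: (0 × 3600 + 4 × 60 + 26) × 30 + 25 = 8005.
Minute boundaries passed: 4; those not divisible by 10: 4 − 0 = 4; dropped labels = 2 × 4 = 8.
Actual frame index = 8005 − 8 = 7997.

7997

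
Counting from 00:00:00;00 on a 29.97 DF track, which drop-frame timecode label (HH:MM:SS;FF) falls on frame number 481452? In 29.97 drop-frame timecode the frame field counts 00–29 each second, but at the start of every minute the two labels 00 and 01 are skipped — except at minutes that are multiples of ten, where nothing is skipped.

Ten DF minutes hold 17982 frames, so frame 481452 lies in block 26 (frames 467532–485513) with 13920 frames into that block.
The block's first minute is 1800 frames and the rest 1798 each; 13920 frames reaches minute 7, so 26 × 18 + 7 × 2 = 482 labels have been skipped so far.
Adding those back, label number 481452 + 482 = 481934 at 30 labels/s is 16064 s + 14 f = 4 h 27 min 44 s frame 14, i.e. 04:27:44;14.

04:27:44;14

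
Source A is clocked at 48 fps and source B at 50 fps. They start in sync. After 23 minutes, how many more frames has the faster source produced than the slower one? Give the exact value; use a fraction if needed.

23 min = 1380 s.
A emits 48 × 1380 = 66240 frames; B emits 50 × 1380 = 69000.
Difference = 2760 frames; B is ahead of A.

2760 frames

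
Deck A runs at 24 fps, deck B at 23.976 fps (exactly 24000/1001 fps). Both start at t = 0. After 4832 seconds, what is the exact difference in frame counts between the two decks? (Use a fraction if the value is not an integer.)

115968/1001 frames

A emits 24 × 4832 = 115968 frames; B emits 24000/1001 × 4832 = 115968000/1001.
Difference = 115968/1001 frames (≈ 115.8521); B is behind A.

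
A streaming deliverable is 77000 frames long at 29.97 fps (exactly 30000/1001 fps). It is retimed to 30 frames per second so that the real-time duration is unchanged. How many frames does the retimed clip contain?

77077 frames

Target frames = source frames × (target rate / source rate) = 77000 × (30)/(30000/1001) = 77000 × 1001/1000 = 77077.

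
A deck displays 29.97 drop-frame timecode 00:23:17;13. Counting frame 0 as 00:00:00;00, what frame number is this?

As if non-drop at 30 labels/s: (0 × 3600 + 23 × 60 + 17) × 30 + 13 = 41923.
Minute boundaries passed: 23; those not divisible by 10: 23 − 2 = 21; dropped labels = 2 × 21 = 42.
Actual frame index = 41923 − 42 = 41881.

41881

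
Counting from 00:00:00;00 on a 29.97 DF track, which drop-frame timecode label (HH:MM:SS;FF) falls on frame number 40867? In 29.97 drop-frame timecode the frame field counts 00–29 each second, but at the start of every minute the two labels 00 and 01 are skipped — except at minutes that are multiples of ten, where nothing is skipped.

Ten DF minutes hold 17982 frames, so frame 40867 lies in block 2 (frames 35964–53945) with 4903 frames into that block.
The block's first minute is 1800 frames and the rest 1798 each; 4903 frames reaches minute 2, so 2 × 18 + 2 × 2 = 40 labels have been skipped so far.
Adding those back, label number 40867 + 40 = 40907 at 30 labels/s is 1363 s + 17 f = 0 h 22 min 43 s frame 17, i.e. 00:22:43;17.

00:22:43;17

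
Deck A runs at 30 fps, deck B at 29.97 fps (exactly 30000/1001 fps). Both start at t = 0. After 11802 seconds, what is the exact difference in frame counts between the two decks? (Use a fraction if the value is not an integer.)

A emits 30 × 11802 = 354060 frames; B emits 30000/1001 × 11802 = 50580000/143.
Difference = 50580/143 frames (≈ 353.7063); B is behind A.

50580/143 frames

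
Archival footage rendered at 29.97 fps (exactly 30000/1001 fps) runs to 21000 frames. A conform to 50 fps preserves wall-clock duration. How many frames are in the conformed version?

Target frames = source frames × (target rate / source rate) = 21000 × (50)/(30000/1001) = 21000 × 1001/600 = 35035.

35035 frames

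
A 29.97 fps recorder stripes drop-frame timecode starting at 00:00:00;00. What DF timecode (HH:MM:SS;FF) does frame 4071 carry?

00:02:15;25

Ten DF minutes hold 17982 frames, so frame 4071 lies in block 0 (frames 0–17981) with 4071 frames into that block.
The block's first minute is 1800 frames and the rest 1798 each; 4071 frames reaches minute 2, so 0 × 18 + 2 × 2 = 4 labels have been skipped so far.
Adding those back, label number 4071 + 4 = 4075 at 30 labels/s is 135 s + 25 f = 0 h 2 min 15 s frame 25, i.e. 00:02:15;25.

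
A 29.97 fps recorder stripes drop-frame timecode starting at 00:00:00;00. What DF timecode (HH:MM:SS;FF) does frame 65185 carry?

Ten DF minutes hold 17982 frames, so frame 65185 lies in block 3 (frames 53946–71927) with 11239 frames into that block.
The block's first minute is 1800 frames and the rest 1798 each; 11239 frames reaches minute 6, so 3 × 18 + 6 × 2 = 66 labels have been skipped so far.
Adding those back, label number 65185 + 66 = 65251 at 30 labels/s is 2175 s + 1 f = 0 h 36 min 15 s frame 1, i.e. 00:36:15;01.

00:36:15;01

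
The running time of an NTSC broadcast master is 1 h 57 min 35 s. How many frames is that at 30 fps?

1 h 57 min 35 s = 7055 s.
Frames = 7055 × 30 = 211650.

211650 frames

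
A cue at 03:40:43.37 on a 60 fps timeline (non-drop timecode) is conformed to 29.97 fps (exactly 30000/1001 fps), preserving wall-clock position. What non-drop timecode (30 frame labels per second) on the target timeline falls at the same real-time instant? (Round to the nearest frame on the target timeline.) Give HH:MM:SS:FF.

03:40:30:12

Source frame index: (3×3600 + 40×60 + 43) × 60 + 37 = 794617.
Real time: 794617 / (60) = 794617/60 s.
Target frame: (794617/60) × (30000/1001) = 397308500/1001 ≈ 396911.588 → 396912.
At 30 labels/s: frame 396912 → 03:40:30:12.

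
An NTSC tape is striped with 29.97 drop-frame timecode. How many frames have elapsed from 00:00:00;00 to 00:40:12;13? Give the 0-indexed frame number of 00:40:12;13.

Complete 10-minute blocks: 4, each 17982 frames → 71928.
Remaining 0 whole minutes in the current block: 0 frames.
Within the current minute: 12 × 30 + 13 = 373. Total = 71928 + 0 + 373 = 72301.

72301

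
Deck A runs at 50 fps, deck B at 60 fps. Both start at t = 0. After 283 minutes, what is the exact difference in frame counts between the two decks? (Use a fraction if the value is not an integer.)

283 min = 16980 s.
A emits 50 × 16980 = 849000 frames; B emits 60 × 16980 = 1018800.
Difference = 169800 frames; B is ahead of A.

169800 frames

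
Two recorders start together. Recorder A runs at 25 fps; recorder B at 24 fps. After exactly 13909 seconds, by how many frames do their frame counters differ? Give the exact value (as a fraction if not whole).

13909 frames

A emits 25 × 13909 = 347725 frames; B emits 24 × 13909 = 333816.
Difference = 13909 frames; B is behind A.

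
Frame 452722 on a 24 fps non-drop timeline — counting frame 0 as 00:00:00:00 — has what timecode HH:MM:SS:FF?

452722 ÷ 24 = 18863 full seconds, remainder 10 frames.
18863 s = 5 h 14 min 23 s.
Timecode: 05:14:23:10.

05:14:23:10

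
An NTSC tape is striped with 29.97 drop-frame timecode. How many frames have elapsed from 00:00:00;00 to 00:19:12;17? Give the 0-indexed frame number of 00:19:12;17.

34541

Complete 10-minute blocks: 1, each 17982 frames → 17982.
Remaining 9 whole minutes in the current block: 1800 + 8 × 1798 = 16184 frames.
Within the current minute: 12 × 30 + 17 − 2 = 375 (labels ;00/;01 skipped at this minute). Total = 17982 + 16184 + 375 = 34541.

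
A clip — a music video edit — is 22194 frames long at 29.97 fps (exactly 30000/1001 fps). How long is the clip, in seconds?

740.5398 seconds

Running time = 22194 / (30000/1001) = 740.5398 s.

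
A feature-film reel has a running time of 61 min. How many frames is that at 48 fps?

175680 frames

61 min = 3660 s.
Frames = 3660 × 48 = 175680.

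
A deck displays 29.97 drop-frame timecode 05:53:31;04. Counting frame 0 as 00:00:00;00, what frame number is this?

635698

As if non-drop at 30 labels/s: (5 × 3600 + 53 × 60 + 31) × 30 + 4 = 636334.
Minute boundaries passed: 353; those not divisible by 10: 353 − 35 = 318; dropped labels = 2 × 318 = 636.
Actual frame index = 636334 − 636 = 635698.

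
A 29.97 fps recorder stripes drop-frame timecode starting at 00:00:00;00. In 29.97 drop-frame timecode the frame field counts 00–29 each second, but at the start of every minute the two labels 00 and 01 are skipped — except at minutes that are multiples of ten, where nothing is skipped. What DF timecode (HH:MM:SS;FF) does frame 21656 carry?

Each 10-minute DF block holds 10 × 60 × 30 − 9 × 2 = 17982 frames. 21656 ÷ 17982 → 1 full block, remainder 3674.
Within the partial block the first minute is 1800 frames and each further minute 1798, so 2 further minute boundaries passed. Total skipped labels = 18 × 1 + 2 × 2 = 22.
Non-drop label index = 21656 + 22 = 21678; at 30 labels/s that is 00:12:02:18, i.e. DF 00:12:02;18.

00:12:02;18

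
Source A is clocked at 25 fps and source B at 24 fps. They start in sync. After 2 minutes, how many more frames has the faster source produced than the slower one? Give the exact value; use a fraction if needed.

2 min = 120 s.
A emits 25 × 120 = 3000 frames; B emits 24 × 120 = 2880.
Difference = 120 frames; B is behind A.

120 frames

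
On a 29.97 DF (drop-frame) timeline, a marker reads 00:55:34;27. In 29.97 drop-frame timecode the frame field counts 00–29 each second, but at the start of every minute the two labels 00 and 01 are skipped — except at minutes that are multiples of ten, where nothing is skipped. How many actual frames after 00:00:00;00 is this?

As if non-drop at 30 labels/s: (0 × 3600 + 55 × 60 + 34) × 30 + 27 = 100047.
Minute boundaries passed: 55; those not divisible by 10: 55 − 5 = 50; dropped labels = 2 × 50 = 100.
Actual frame index = 100047 − 100 = 99947.

99947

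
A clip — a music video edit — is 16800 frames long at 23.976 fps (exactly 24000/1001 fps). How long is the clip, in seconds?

700.7 seconds

Running time = 16800 / (24000/1001) = 700.7 s.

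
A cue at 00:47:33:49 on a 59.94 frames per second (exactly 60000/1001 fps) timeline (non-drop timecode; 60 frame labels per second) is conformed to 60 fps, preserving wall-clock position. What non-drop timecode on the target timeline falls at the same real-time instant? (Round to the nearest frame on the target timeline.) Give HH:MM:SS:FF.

Source frame index: (0×3600 + 47×60 + 33) × 60 + 49 = 171229.
Real time: 171229 / (60000/1001) = 171400229/60000 s.
Target frame: (171400229/60000) × (60) = 171400229/1000 ≈ 171400.229 → 171400.
At 60 labels/s: frame 171400 → 00:47:36:40.

00:47:36:40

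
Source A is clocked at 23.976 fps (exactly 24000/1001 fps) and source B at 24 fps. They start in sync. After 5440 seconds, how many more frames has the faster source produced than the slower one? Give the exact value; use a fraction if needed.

130560/1001 frames

A emits 24000/1001 × 5440 = 130560000/1001 frames; B emits 24 × 5440 = 130560.
Difference = 130560/1001 frames (≈ 130.4296); B is ahead of A.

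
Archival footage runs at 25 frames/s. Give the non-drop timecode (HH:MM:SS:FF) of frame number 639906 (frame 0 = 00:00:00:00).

639906 ÷ 25 = 25596 full seconds, remainder 6 frames.
25596 s = 7 h 6 min 36 s.
Timecode: 07:06:36:06.

07:06:36:06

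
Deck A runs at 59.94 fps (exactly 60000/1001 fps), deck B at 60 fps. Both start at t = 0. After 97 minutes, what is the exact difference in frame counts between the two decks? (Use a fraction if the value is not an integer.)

349200/1001 frames

97 min = 5820 s.
A emits 60000/1001 × 5820 = 349200000/1001 frames; B emits 60 × 5820 = 349200.
Difference = 349200/1001 frames (≈ 348.8511); B is ahead of A.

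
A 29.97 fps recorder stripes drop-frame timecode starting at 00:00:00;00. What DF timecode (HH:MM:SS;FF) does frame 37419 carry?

00:20:48;15

Each 10-minute DF block holds 10 × 60 × 30 − 9 × 2 = 17982 frames. 37419 ÷ 17982 → 2 full blocks, remainder 1455.
Within the partial block the first minute is 1800 frames and each further minute 1798, so 0 further minute boundaries passed. Total skipped labels = 18 × 2 + 2 × 0 = 36.
Non-drop label index = 37419 + 36 = 37455; at 30 labels/s that is 00:20:48:15, i.e. DF 00:20:48;15.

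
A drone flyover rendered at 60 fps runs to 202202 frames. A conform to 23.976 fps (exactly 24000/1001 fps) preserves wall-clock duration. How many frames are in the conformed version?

80800 frames

Target frames = source frames × (target rate / source rate) = 202202 × (24000/1001)/(60) = 202202 × 400/1001 = 80800.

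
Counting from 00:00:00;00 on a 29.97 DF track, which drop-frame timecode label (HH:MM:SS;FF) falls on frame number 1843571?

Ten DF minutes hold 17982 frames, so frame 1843571 lies in block 102 (frames 1834164–1852145) with 9407 frames into that block.
The block's first minute is 1800 frames and the rest 1798 each; 9407 frames reaches minute 5, so 102 × 18 + 5 × 2 = 1846 labels have been skipped so far.
Adding those back, label number 1843571 + 1846 = 1845417 at 30 labels/s is 61513 s + 27 f = 17 h 5 min 13 s frame 27, i.e. 17:05:13;27.

17:05:13;27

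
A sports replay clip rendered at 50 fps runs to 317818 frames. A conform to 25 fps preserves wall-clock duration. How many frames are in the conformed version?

Frames at target rate = 317818 × (25) / (50) = 158909.

158909 frames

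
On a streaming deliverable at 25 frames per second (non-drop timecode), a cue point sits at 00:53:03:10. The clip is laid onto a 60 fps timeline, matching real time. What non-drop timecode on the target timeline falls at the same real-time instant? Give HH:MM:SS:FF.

00:53:03:24

Source frame index: (0×3600 + 53×60 + 3) × 25 + 10 = 79585.
Real time: 79585 / (25) = 15917/5 s.
Target frame: (15917/5) × (60) = 191004.
At 60 labels/s: frame 191004 → 00:53:03:24.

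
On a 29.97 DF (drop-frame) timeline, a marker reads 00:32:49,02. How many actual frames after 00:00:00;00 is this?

Complete 10-minute blocks: 3, each 17982 frames → 53946.
Remaining 2 whole minutes in the current block: 1800 + 1 × 1798 = 3598 frames.
Within the current minute: 49 × 30 + 2 − 2 = 1470 (labels ;00/;01 skipped at this minute). Total = 53946 + 3598 + 1470 = 59014.

59014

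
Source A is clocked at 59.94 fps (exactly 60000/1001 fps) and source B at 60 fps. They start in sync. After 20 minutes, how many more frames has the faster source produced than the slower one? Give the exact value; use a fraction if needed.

20 min = 1200 s.
A emits 60000/1001 × 1200 = 72000000/1001 frames; B emits 60 × 1200 = 72000.
Difference = 72000/1001 frames (≈ 71.9281); B is ahead of A.

72000/1001 frames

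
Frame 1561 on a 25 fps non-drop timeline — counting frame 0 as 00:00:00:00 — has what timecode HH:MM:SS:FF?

1561 ÷ 25 = 62 full seconds, remainder 11 frames.
62 s = 0 h 1 min 2 s.
Timecode: 00:01:02:11.

00:01:02:11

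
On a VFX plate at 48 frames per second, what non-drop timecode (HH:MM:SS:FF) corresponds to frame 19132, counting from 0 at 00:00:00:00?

00:06:38:28

19132 ÷ 48 = 398 full seconds, remainder 28 frames.
398 s = 0 h 6 min 38 s.
Timecode: 00:06:38:28.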